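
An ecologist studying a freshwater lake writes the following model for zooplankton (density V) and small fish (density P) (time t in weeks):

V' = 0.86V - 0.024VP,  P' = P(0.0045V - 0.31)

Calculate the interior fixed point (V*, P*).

V* ≈ 68.9, P* ≈ 35.8

Set dP/dt = 0 with P > 0: 0.0045V - 0.31 = 0, so V* = 0.31/0.0045 = 68.9.
Set dV/dt = 0 with V > 0: 0.86 - 0.024P = 0, so P* = 0.86/0.024 = 35.8.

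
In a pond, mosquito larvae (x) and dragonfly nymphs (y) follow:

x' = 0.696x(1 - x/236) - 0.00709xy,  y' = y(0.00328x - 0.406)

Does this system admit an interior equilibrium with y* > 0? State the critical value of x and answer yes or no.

Threshold x = 124; K > 124, so yes, the predator persists.

The predator equation gives dy/dt > 0 only when x > 0.406/0.00328 = 124.
Without the predator, x → K = 236. Since 236 > 124, the predator can invade and persist.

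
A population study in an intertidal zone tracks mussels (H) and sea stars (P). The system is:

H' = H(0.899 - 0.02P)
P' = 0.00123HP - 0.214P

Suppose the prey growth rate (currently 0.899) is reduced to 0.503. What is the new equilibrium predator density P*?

At the interior fixed point, setting dH/dt = 0 with H > 0 fixes P* = (prey growth rate)/(HP coefficient) — independent of the other coefficients.
With the change, P* = 0.503/0.02 = 25.1; it falls from 45.

P* ≈ 25.1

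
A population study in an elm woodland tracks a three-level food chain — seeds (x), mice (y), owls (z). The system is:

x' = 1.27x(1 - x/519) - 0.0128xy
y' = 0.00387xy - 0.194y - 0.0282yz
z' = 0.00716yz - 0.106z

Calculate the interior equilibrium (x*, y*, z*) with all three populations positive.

x* ≈ 442, y* ≈ 14.8, z* ≈ 53.7

From dz/dt = 0: 0.00716y* = 0.106, so y* = 14.8.
From dx/dt = 0: 1.27(1 - x*/519) = 0.0128·14.8, giving x* = 519·(1 - 0.149) = 442.
From dy/dt = 0: 0.00387·442 - 0.194 = 0.0282z*, so z* = 1.51/0.0282 = 53.7.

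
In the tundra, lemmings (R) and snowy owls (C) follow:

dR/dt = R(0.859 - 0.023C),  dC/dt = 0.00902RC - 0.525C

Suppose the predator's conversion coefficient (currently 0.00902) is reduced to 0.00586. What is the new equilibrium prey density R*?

R* ≈ 89.6

At the interior fixed point, setting dC/dt = 0 with C > 0 fixes R* = (predator death rate)/(RC coefficient) — independent of the other coefficients.
With the change, R* = 0.525/0.00586 = 89.6; it rises from 58.2.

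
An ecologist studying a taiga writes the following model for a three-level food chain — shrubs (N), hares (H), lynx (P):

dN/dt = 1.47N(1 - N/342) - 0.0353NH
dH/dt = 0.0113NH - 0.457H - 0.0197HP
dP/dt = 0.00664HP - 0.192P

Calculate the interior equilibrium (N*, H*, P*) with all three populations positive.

From dP/dt = 0: 0.00664H* = 0.192, so H* = 28.9.
From dN/dt = 0: 1.47(1 - N*/342) = 0.0353·28.9, giving N* = 342·(1 - 0.694) = 105.
From dH/dt = 0: 0.0113·105 - 0.457 = 0.0197P*, so P* = 0.724/0.0197 = 36.8.

N* ≈ 105, H* ≈ 28.9, P* ≈ 36.8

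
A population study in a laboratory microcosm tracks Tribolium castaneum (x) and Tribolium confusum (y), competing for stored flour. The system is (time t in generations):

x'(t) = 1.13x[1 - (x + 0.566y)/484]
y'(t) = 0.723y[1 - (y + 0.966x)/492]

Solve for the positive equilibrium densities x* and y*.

x* ≈ 453, y* ≈ 54

Setting both brackets to zero gives the nullclines x + 0.566y = 484 and 0.966x + y = 492.
Substituting y = 492 - 0.966x into the first: x(1 - 0.566·0.966) = 484 - 0.566·492.
So x* = 206/0.453 = 453, and then y* = 492 - 0.966·453 = 54.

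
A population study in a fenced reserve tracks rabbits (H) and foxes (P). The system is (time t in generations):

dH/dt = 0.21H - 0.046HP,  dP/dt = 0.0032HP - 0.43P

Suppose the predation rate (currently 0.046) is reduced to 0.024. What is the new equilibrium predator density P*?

P* ≈ 8.75

At the interior fixed point, setting dH/dt = 0 with H > 0 fixes P* = (prey growth rate)/(HP coefficient) — independent of the other coefficients.
With the change, P* = 0.21/0.024 = 8.75; it rises from 4.57.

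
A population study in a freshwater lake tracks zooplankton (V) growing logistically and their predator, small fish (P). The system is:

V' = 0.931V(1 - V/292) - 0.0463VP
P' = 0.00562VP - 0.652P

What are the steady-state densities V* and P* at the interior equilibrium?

V* ≈ 116, P* ≈ 12.1

From dP/dt = 0 with P > 0: 0.00562V* = 0.652, so V* = 116.
Substitute into dV/dt = 0: 0.931(1 - 116/292) = 0.0463P*.
The bracket is 0.603, giving P* = 0.561/0.0463 = 12.1.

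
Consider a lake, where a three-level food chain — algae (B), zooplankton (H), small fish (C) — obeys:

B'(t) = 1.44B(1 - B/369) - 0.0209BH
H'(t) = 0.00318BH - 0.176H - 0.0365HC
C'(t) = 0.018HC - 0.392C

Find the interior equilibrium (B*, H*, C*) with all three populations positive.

From dC/dt = 0: 0.018H* = 0.392, so H* = 21.8.
From dB/dt = 0: 1.44(1 - B*/369) = 0.0209·21.8, giving B* = 369·(1 - 0.316) = 252.
From dH/dt = 0: 0.00318·252 - 0.176 = 0.0365C*, so C* = 0.627/0.0365 = 17.2.

B* ≈ 252, H* ≈ 21.8, C* ≈ 17.2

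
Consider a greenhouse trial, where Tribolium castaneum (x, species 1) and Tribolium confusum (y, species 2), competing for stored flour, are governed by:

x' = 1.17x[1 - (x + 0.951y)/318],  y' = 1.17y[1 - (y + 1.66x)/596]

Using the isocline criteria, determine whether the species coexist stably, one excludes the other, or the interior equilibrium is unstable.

Compare the nullcline intercepts: K1/α12 = 318/0.951 = 334 < K2 = 596; K2/α21 = 596/1.66 = 359 > K1 = 318.
Since the inequalities point opposite ways, species 2 can invade but species 1 cannot.

species 2 excludes species 1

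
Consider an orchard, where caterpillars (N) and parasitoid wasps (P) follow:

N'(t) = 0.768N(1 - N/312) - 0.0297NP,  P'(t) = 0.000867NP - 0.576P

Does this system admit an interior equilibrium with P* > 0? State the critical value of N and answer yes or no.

The predator equation gives dP/dt > 0 only when N > 0.576/0.000867 = 664.
Without the predator, N → K = 312. Since 312 < 664, the predator cannot invade.

Threshold N = 664; K < 664, so no, the predator goes extinct.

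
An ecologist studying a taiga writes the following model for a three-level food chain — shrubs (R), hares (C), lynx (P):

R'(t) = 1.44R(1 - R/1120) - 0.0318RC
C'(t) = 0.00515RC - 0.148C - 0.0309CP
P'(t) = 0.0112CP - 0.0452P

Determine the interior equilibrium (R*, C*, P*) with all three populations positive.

R* ≈ 1020, C* ≈ 4.04, P* ≈ 165

From dP/dt = 0: 0.0112C* = 0.0452, so C* = 4.04.
From dR/dt = 0: 1.44(1 - R*/1120) = 0.0318·4.04, giving R* = 1120·(1 - 0.0891) = 1020.
From dC/dt = 0: 0.00515·1020 - 0.148 = 0.0309P*, so P* = 5.11/0.0309 = 165.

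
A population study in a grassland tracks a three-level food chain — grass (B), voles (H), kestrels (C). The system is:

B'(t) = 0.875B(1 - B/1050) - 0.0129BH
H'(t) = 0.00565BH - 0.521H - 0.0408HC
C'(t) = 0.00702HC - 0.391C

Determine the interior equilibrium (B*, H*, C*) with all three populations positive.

From dC/dt = 0: 0.00702H* = 0.391, so H* = 55.7.
From dB/dt = 0: 0.875(1 - B*/1050) = 0.0129·55.7, giving B* = 1050·(1 - 0.821) = 188.
From dH/dt = 0: 0.00565·188 - 0.521 = 0.0408C*, so C* = 0.54/0.0408 = 13.2.

B* ≈ 188, H* ≈ 55.7, C* ≈ 13.2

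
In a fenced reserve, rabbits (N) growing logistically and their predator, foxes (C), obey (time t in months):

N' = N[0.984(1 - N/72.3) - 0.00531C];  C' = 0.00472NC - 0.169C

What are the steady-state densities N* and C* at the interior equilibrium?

From dC/dt = 0 with C > 0: 0.00472N* = 0.169, so N* = 35.8.
Substitute into dN/dt = 0: 0.984(1 - 35.8/72.3) = 0.00531C*.
The bracket is 0.505, giving C* = 0.497/0.00531 = 93.5.

N* ≈ 35.8, C* ≈ 93.5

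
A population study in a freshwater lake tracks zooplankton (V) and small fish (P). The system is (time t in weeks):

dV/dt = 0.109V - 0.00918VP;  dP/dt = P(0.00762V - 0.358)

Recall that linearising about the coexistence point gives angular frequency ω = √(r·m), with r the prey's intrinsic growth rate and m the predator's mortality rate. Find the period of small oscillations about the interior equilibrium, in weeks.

T ≈ 31.8 weeks

Here r = 0.109 and m = 0.358, so r·m = 0.039.
ω = √0.039 = 0.198 per week, hence T = 2π/ω ≈ 31.8 weeks.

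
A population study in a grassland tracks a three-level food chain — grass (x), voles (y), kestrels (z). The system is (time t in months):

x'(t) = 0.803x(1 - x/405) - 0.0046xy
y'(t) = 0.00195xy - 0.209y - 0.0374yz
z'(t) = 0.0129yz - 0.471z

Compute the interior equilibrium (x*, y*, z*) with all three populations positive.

x* ≈ 320, y* ≈ 36.5, z* ≈ 11.1

From dz/dt = 0: 0.0129y* = 0.471, so y* = 36.5.
From dx/dt = 0: 0.803(1 - x*/405) = 0.0046·36.5, giving x* = 405·(1 - 0.209) = 320.
From dy/dt = 0: 0.00195·320 - 0.209 = 0.0374z*, so z* = 0.416/0.0374 = 11.1.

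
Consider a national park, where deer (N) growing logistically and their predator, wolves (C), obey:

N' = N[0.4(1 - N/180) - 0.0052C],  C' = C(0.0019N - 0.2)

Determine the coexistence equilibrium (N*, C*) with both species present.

From dC/dt = 0 with C > 0: 0.0019N* = 0.2, so N* = 105.
Substitute into dN/dt = 0: 0.4(1 - 105/180) = 0.0052C*.
The bracket is 0.415, giving C* = 0.166/0.0052 = 31.9.

N* ≈ 105, C* ≈ 31.9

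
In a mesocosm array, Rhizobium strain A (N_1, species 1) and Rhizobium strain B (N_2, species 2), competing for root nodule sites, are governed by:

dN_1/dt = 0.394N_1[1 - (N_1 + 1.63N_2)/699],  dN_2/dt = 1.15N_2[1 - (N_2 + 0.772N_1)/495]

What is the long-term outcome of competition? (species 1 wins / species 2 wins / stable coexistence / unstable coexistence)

Compare the nullcline intercepts: K1/α12 = 699/1.63 = 429 < K2 = 495; K2/α21 = 495/0.772 = 641 < K1 = 699.
Since both are reversed, neither can invade when rare; the interior point is a saddle.

unstable coexistence (outcome depends on initial conditions)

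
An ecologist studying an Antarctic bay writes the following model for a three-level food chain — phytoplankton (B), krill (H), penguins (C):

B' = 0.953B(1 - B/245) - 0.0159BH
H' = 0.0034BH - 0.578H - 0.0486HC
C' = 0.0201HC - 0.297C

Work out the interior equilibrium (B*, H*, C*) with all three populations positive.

B* ≈ 185, H* ≈ 14.8, C* ≈ 1.02

From dC/dt = 0: 0.0201H* = 0.297, so H* = 14.8.
From dB/dt = 0: 0.953(1 - B*/245) = 0.0159·14.8, giving B* = 245·(1 - 0.247) = 185.
From dH/dt = 0: 0.0034·185 - 0.578 = 0.0486C*, so C* = 0.0496/0.0486 = 1.02.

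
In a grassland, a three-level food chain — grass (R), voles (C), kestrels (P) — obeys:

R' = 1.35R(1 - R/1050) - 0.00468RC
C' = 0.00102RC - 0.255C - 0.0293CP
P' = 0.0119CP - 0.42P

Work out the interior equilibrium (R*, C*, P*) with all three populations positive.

From dP/dt = 0: 0.0119C* = 0.42, so C* = 35.3.
From dR/dt = 0: 1.35(1 - R*/1050) = 0.00468·35.3, giving R* = 1050·(1 - 0.122) = 922.
From dC/dt = 0: 0.00102·922 - 0.255 = 0.0293P*, so P* = 0.685/0.0293 = 23.4.

R* ≈ 922, C* ≈ 35.3, P* ≈ 23.4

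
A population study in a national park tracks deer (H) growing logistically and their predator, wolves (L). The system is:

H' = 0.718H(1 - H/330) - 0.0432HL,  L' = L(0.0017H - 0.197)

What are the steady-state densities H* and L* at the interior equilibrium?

From dL/dt = 0 with L > 0: 0.0017H* = 0.197, so H* = 116.
Substitute into dH/dt = 0: 0.718(1 - 116/330) = 0.0432L*.
The bracket is 0.649, giving L* = 0.466/0.0432 = 10.8.

H* ≈ 116, L* ≈ 10.8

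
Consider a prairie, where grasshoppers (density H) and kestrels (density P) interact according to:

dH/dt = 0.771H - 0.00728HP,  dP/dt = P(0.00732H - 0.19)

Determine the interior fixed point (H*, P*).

Set dP/dt = 0 with P > 0: 0.00732H - 0.19 = 0, so H* = 0.19/0.00732 = 26.
Set dH/dt = 0 with H > 0: 0.771 - 0.00728P = 0, so P* = 0.771/0.00728 = 106.

H* ≈ 26, P* ≈ 106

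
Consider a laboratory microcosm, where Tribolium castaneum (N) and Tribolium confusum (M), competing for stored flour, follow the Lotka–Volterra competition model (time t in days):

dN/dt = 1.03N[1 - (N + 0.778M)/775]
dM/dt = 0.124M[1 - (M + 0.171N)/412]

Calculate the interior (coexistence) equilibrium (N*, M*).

N* ≈ 524, M* ≈ 322

Setting both brackets to zero gives the nullclines N + 0.778M = 775 and 0.171N + M = 412.
Substituting M = 412 - 0.171N into the first: N(1 - 0.778·0.171) = 775 - 0.778·412.
So N* = 454/0.867 = 524, and then M* = 412 - 0.171·524 = 322.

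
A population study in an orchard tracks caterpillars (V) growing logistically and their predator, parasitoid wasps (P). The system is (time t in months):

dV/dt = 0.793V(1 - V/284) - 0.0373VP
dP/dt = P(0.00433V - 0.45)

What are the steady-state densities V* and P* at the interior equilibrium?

From dP/dt = 0 with P > 0: 0.00433V* = 0.45, so V* = 104.
Substitute into dV/dt = 0: 0.793(1 - 104/284) = 0.0373P*.
The bracket is 0.634, giving P* = 0.503/0.0373 = 13.5.

V* ≈ 104, P* ≈ 13.5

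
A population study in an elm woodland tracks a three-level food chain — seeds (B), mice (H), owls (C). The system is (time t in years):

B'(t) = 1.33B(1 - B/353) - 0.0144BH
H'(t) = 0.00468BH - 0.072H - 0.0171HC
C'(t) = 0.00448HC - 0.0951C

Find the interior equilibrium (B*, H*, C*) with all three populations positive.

B* ≈ 272, H* ≈ 21.2, C* ≈ 70.2

From dC/dt = 0: 0.00448H* = 0.0951, so H* = 21.2.
From dB/dt = 0: 1.33(1 - B*/353) = 0.0144·21.2, giving B* = 353·(1 - 0.23) = 272.
From dH/dt = 0: 0.00468·272 - 0.072 = 0.0171C*, so C* = 1.2/0.0171 = 70.2.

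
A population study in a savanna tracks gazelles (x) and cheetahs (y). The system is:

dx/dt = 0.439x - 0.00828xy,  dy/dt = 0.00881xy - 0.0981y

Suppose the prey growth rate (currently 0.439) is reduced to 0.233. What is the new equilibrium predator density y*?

At the interior fixed point, setting dx/dt = 0 with x > 0 fixes y* = (prey growth rate)/(xy coefficient) — independent of the other coefficients.
With the change, y* = 0.233/0.00828 = 28.1; it falls from 53.

y* ≈ 28.1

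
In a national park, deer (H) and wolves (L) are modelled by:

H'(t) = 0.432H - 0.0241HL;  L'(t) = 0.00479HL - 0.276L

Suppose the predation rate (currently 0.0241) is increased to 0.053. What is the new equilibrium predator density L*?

L* ≈ 8.15

At the interior fixed point, setting dH/dt = 0 with H > 0 fixes L* = (prey growth rate)/(HL coefficient) — independent of the other coefficients.
With the change, L* = 0.432/0.053 = 8.15; it falls from 17.9.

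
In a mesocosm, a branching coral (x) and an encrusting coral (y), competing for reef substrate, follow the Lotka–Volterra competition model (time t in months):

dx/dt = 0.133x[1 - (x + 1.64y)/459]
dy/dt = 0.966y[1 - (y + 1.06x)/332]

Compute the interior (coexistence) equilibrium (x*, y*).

Setting both brackets to zero gives the nullclines x + 1.64y = 459 and 1.06x + y = 332.
Substituting y = 332 - 1.06x into the first: x(1 - 1.64·1.06) = 459 - 1.64·332.
So x* = -85.5/-0.738 = 116, and then y* = 332 - 1.06·116 = 209.

x* ≈ 116, y* ≈ 209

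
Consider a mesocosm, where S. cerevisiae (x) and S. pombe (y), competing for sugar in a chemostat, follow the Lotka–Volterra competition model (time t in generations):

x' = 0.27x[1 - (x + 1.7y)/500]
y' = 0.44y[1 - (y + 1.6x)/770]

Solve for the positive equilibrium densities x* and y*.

Setting both brackets to zero gives the nullclines x + 1.7y = 500 and 1.6x + y = 770.
Substituting y = 770 - 1.6x into the first: x(1 - 1.7·1.6) = 500 - 1.7·770.
So x* = -809/-1.72 = 470, and then y* = 770 - 1.6·470 = 17.4.

x* ≈ 470, y* ≈ 17.4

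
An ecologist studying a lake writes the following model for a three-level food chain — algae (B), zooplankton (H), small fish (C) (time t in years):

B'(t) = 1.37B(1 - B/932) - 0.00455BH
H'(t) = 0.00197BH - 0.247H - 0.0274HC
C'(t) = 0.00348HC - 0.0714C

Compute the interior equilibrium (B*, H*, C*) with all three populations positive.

B* ≈ 868, H* ≈ 20.5, C* ≈ 53.4

From dC/dt = 0: 0.00348H* = 0.0714, so H* = 20.5.
From dB/dt = 0: 1.37(1 - B*/932) = 0.00455·20.5, giving B* = 932·(1 - 0.0681) = 868.
From dH/dt = 0: 0.00197·868 - 0.247 = 0.0274C*, so C* = 1.46/0.0274 = 53.4.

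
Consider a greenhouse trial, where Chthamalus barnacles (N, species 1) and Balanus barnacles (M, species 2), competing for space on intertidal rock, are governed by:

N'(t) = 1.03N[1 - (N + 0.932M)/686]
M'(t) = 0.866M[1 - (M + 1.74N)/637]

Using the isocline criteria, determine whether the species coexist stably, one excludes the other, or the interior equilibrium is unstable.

Compare the nullcline intercepts: K1/α12 = 686/0.932 = 736 > K2 = 637; K2/α21 = 637/1.74 = 366 < K1 = 686.
Since the inequalities point opposite ways, species 1 can invade but species 2 cannot.

species 1 excludes species 2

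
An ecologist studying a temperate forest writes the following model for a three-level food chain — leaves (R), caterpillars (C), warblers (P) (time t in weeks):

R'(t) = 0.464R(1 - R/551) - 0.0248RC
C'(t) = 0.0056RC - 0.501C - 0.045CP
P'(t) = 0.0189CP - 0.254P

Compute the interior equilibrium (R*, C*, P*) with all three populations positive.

From dP/dt = 0: 0.0189C* = 0.254, so C* = 13.4.
From dR/dt = 0: 0.464(1 - R*/551) = 0.0248·13.4, giving R* = 551·(1 - 0.718) = 155.
From dC/dt = 0: 0.0056·155 - 0.501 = 0.045P*, so P* = 0.368/0.045 = 8.18.

R* ≈ 155, C* ≈ 13.4, P* ≈ 8.18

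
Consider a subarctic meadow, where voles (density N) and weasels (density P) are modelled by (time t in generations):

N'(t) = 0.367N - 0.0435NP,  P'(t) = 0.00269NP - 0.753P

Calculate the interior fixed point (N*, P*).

Set dP/dt = 0 with P > 0: 0.00269N - 0.753 = 0, so N* = 0.753/0.00269 = 280.
Set dN/dt = 0 with N > 0: 0.367 - 0.0435P = 0, so P* = 0.367/0.0435 = 8.44.

N* ≈ 280, P* ≈ 8.44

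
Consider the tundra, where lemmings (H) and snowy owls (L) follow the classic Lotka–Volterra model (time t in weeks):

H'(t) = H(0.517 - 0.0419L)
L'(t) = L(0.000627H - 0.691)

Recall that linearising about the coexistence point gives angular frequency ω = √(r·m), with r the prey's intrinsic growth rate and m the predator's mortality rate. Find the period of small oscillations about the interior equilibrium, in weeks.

Here r = 0.517 and m = 0.691, so r·m = 0.357.
ω = √0.357 = 0.598 per week, hence T = 2π/ω ≈ 10.5 weeks.

T ≈ 10.5 weeks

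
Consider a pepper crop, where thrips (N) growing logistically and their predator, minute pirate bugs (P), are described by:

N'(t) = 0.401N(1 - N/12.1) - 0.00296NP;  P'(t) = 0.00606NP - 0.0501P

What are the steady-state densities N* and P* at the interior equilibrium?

From dP/dt = 0 with P > 0: 0.00606N* = 0.0501, so N* = 8.27.
Substitute into dN/dt = 0: 0.401(1 - 8.27/12.1) = 0.00296P*.
The bracket is 0.317, giving P* = 0.127/0.00296 = 42.9.

N* ≈ 8.27, P* ≈ 42.9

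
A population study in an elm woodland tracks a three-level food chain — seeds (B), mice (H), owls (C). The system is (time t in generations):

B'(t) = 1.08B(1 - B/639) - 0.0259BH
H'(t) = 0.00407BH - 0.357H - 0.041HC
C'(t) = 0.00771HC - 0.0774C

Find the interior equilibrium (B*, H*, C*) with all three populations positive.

B* ≈ 485, H* ≈ 10, C* ≈ 39.5

From dC/dt = 0: 0.00771H* = 0.0774, so H* = 10.
From dB/dt = 0: 1.08(1 - B*/639) = 0.0259·10, giving B* = 639·(1 - 0.241) = 485.
From dH/dt = 0: 0.00407·485 - 0.357 = 0.041C*, so C* = 1.62/0.041 = 39.5.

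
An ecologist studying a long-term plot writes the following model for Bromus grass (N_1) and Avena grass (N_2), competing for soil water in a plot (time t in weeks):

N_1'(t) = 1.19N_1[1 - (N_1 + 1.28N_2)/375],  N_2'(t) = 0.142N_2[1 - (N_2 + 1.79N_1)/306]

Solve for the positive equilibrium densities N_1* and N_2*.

N_1* ≈ 12.9, N_2* ≈ 283

Setting both brackets to zero gives the nullclines N_1 + 1.28N_2 = 375 and 1.79N_1 + N_2 = 306.
Substituting N_2 = 306 - 1.79N_1 into the first: N_1(1 - 1.28·1.79) = 375 - 1.28·306.
So N_1* = -16.7/-1.29 = 12.9, and then N_2* = 306 - 1.79·12.9 = 283.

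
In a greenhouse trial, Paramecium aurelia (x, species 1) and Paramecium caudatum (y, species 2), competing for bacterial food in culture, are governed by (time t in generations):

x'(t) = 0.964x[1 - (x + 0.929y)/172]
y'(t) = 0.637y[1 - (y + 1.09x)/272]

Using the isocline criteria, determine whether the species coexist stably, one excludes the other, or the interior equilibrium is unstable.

Compare the nullcline intercepts: K1/α12 = 172/0.929 = 185 < K2 = 272; K2/α21 = 272/1.09 = 250 > K1 = 172.
Since the inequalities point opposite ways, species 2 can invade but species 1 cannot.

species 2 excludes species 1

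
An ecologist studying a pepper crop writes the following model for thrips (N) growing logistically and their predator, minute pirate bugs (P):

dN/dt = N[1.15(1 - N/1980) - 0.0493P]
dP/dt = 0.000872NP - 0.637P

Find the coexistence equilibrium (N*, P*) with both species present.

N* ≈ 731, P* ≈ 14.7

From dP/dt = 0 with P > 0: 0.000872N* = 0.637, so N* = 731.
Substitute into dN/dt = 0: 1.15(1 - 731/1980) = 0.0493P*.
The bracket is 0.631, giving P* = 0.726/0.0493 = 14.7.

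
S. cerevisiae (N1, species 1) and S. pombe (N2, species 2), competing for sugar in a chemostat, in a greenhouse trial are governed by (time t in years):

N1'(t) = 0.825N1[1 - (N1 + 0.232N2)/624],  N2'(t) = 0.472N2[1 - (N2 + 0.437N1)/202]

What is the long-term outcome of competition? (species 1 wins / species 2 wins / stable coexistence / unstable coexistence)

Compare the nullcline intercepts: K1/α12 = 624/0.232 = 2690 > K2 = 202; K2/α21 = 202/0.437 = 462 < K1 = 624.
Since the inequalities point opposite ways, species 1 can invade but species 2 cannot.

species 1 excludes species 2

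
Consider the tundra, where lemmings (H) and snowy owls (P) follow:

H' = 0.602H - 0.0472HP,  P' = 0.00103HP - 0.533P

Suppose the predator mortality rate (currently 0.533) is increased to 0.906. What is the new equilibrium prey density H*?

At the interior fixed point, setting dP/dt = 0 with P > 0 fixes H* = (predator death rate)/(HP coefficient) — independent of the other coefficients.
With the change, H* = 0.906/0.00103 = 880; it rises from 517.

H* ≈ 880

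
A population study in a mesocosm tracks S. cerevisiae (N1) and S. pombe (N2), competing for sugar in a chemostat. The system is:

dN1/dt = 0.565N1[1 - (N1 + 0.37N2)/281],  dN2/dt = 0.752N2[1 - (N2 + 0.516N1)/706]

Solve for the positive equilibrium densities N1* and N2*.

Setting both brackets to zero gives the nullclines N1 + 0.37N2 = 281 and 0.516N1 + N2 = 706.
Substituting N2 = 706 - 0.516N1 into the first: N1(1 - 0.37·0.516) = 281 - 0.37·706.
So N1* = 19.8/0.809 = 24.4, and then N2* = 706 - 0.516·24.4 = 693.

N1* ≈ 24.4, N2* ≈ 693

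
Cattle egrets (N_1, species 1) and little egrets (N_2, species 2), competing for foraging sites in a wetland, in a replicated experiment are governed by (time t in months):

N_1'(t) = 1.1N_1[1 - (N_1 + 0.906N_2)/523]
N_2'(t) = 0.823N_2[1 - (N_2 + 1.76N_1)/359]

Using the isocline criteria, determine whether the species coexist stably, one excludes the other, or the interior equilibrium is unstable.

species 1 excludes species 2

Compare the nullcline intercepts: K1/α12 = 523/0.906 = 577 > K2 = 359; K2/α21 = 359/1.76 = 204 < K1 = 523.
Since the inequalities point opposite ways, species 1 can invade but species 2 cannot.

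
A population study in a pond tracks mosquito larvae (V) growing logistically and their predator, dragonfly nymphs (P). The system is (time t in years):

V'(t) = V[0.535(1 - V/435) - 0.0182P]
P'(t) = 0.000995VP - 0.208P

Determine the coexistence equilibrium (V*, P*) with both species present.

From dP/dt = 0 with P > 0: 0.000995V* = 0.208, so V* = 209.
Substitute into dV/dt = 0: 0.535(1 - 209/435) = 0.0182P*.
The bracket is 0.519, giving P* = 0.278/0.0182 = 15.3.

V* ≈ 209, P* ≈ 15.3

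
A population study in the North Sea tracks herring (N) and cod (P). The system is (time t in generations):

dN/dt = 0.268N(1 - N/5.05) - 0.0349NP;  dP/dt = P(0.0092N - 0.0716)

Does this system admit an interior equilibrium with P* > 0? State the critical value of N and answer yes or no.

Threshold N = 7.78; K < 7.78, so no, the predator goes extinct.

The predator equation gives dP/dt > 0 only when N > 0.0716/0.0092 = 7.78.
Without the predator, N → K = 5.05. Since 5.05 < 7.78, the predator cannot invade.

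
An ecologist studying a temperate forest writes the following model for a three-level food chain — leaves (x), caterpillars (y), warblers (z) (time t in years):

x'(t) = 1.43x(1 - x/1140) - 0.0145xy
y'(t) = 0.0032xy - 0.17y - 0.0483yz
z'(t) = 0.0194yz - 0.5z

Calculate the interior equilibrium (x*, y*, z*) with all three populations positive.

From dz/dt = 0: 0.0194y* = 0.5, so y* = 25.8.
From dx/dt = 0: 1.43(1 - x*/1140) = 0.0145·25.8, giving x* = 1140·(1 - 0.261) = 842.
From dy/dt = 0: 0.0032·842 - 0.17 = 0.0483z*, so z* = 2.52/0.0483 = 52.3.

x* ≈ 842, y* ≈ 25.8, z* ≈ 52.3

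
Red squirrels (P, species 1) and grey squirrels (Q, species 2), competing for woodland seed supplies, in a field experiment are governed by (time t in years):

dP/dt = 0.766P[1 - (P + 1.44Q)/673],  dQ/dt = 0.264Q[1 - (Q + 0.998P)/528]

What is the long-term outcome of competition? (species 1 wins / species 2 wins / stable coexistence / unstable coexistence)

Compare the nullcline intercepts: K1/α12 = 673/1.44 = 467 < K2 = 528; K2/α21 = 528/0.998 = 529 < K1 = 673.
Since both are reversed, neither can invade when rare; the interior point is a saddle.

unstable coexistence (outcome depends on initial conditions)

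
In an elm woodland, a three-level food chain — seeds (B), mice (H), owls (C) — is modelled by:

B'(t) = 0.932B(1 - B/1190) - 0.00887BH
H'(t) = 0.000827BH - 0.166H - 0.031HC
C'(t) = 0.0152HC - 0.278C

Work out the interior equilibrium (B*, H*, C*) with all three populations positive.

B* ≈ 983, H* ≈ 18.3, C* ≈ 20.9

From dC/dt = 0: 0.0152H* = 0.278, so H* = 18.3.
From dB/dt = 0: 0.932(1 - B*/1190) = 0.00887·18.3, giving B* = 1190·(1 - 0.174) = 983.
From dH/dt = 0: 0.000827·983 - 0.166 = 0.031C*, so C* = 0.647/0.031 = 20.9.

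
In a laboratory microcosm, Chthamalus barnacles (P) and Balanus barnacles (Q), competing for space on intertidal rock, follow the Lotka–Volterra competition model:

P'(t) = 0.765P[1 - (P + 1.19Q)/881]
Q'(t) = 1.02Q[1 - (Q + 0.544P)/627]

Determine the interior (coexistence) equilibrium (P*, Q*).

Setting both brackets to zero gives the nullclines P + 1.19Q = 881 and 0.544P + Q = 627.
Substituting Q = 627 - 0.544P into the first: P(1 - 1.19·0.544) = 881 - 1.19·627.
So P* = 135/0.353 = 382, and then Q* = 627 - 0.544·382 = 419.

P* ≈ 382, Q* ≈ 419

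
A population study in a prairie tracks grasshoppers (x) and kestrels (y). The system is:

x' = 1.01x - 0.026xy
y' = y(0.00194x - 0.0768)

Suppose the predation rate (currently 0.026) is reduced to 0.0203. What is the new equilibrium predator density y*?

At the interior fixed point, setting dx/dt = 0 with x > 0 fixes y* = (prey growth rate)/(xy coefficient) — independent of the other coefficients.
With the change, y* = 1.01/0.0203 = 49.8; it rises from 38.8.

y* ≈ 49.8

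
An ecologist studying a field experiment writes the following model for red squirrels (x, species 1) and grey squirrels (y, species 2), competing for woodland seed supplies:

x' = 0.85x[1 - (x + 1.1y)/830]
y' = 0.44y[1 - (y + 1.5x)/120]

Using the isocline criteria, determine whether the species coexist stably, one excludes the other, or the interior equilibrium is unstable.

Compare the nullcline intercepts: K1/α12 = 830/1.1 = 755 > K2 = 120; K2/α21 = 120/1.5 = 80 < K1 = 830.
Since the inequalities point opposite ways, species 1 can invade but species 2 cannot.

species 1 excludes species 2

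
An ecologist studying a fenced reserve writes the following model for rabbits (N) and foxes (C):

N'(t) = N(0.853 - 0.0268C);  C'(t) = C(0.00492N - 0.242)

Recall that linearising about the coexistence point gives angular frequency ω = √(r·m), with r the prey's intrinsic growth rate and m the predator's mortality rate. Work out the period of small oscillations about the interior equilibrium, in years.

Here r = 0.853 and m = 0.242, so r·m = 0.206.
ω = √0.206 = 0.454 per year, hence T = 2π/ω ≈ 13.8 years.

T ≈ 13.8 years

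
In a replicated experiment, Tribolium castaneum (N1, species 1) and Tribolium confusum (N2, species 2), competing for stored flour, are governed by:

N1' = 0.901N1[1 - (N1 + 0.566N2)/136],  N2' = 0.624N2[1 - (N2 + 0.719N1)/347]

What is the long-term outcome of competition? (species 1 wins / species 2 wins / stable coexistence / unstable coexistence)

species 2 excludes species 1

Compare the nullcline intercepts: K1/α12 = 136/0.566 = 240 < K2 = 347; K2/α21 = 347/0.719 = 483 > K1 = 136.
Since the inequalities point opposite ways, species 2 can invade but species 1 cannot.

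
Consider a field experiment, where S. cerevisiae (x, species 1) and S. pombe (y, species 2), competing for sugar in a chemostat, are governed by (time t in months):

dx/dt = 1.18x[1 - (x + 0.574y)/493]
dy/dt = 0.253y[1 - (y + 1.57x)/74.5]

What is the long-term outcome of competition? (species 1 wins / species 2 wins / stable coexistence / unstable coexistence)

Compare the nullcline intercepts: K1/α12 = 493/0.574 = 859 > K2 = 74.5; K2/α21 = 74.5/1.57 = 47.5 < K1 = 493.
Since the inequalities point opposite ways, species 1 can invade but species 2 cannot.

species 1 excludes species 2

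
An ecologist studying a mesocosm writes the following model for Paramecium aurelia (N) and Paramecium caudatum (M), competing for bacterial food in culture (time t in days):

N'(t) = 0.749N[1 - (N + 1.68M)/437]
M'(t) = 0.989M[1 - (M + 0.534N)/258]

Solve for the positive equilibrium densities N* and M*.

N* ≈ 34.6, M* ≈ 240

Setting both brackets to zero gives the nullclines N + 1.68M = 437 and 0.534N + M = 258.
Substituting M = 258 - 0.534N into the first: N(1 - 1.68·0.534) = 437 - 1.68·258.
So N* = 3.56/0.103 = 34.6, and then M* = 258 - 0.534·34.6 = 240.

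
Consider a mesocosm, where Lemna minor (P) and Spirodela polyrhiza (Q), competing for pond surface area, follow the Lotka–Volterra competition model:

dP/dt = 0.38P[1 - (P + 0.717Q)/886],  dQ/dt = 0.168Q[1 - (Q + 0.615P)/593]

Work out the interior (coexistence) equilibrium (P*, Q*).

P* ≈ 824, Q* ≈ 86.1

Setting both brackets to zero gives the nullclines P + 0.717Q = 886 and 0.615P + Q = 593.
Substituting Q = 593 - 0.615P into the first: P(1 - 0.717·0.615) = 886 - 0.717·593.
So P* = 461/0.559 = 824, and then Q* = 593 - 0.615·824 = 86.1.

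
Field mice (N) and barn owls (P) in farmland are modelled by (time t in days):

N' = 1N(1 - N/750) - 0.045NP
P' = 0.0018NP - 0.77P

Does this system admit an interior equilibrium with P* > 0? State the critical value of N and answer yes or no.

The predator equation gives dP/dt > 0 only when N > 0.77/0.0018 = 428.
Without the predator, N → K = 750. Since 750 > 428, the predator can invade and persist.

Threshold N = 428; K > 428, so yes, the predator persists.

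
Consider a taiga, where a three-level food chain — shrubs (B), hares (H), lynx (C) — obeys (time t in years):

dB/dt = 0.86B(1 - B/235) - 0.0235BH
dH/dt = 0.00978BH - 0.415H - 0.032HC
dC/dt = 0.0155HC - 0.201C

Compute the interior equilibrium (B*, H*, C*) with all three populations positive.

From dC/dt = 0: 0.0155H* = 0.201, so H* = 13.
From dB/dt = 0: 0.86(1 - B*/235) = 0.0235·13, giving B* = 235·(1 - 0.354) = 152.
From dH/dt = 0: 0.00978·152 - 0.415 = 0.032C*, so C* = 1.07/0.032 = 33.4.

B* ≈ 152, H* ≈ 13, C* ≈ 33.4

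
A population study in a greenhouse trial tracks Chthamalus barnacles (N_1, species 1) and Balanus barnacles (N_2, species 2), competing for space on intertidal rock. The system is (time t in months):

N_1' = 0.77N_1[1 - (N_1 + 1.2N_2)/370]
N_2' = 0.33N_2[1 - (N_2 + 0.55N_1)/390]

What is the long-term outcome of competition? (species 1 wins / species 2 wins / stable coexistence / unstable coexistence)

Compare the nullcline intercepts: K1/α12 = 370/1.2 = 308 < K2 = 390; K2/α21 = 390/0.55 = 709 > K1 = 370.
Since the inequalities point opposite ways, species 2 can invade but species 1 cannot.

species 2 excludes species 1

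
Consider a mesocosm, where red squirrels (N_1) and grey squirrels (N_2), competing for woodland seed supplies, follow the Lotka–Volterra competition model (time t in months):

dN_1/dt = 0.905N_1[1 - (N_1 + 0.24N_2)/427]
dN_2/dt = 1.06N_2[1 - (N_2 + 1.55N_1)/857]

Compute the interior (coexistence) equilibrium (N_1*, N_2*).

Setting both brackets to zero gives the nullclines N_1 + 0.24N_2 = 427 and 1.55N_1 + N_2 = 857.
Substituting N_2 = 857 - 1.55N_1 into the first: N_1(1 - 0.24·1.55) = 427 - 0.24·857.
So N_1* = 221/0.628 = 352, and then N_2* = 857 - 1.55·352 = 311.

N_1* ≈ 352, N_2* ≈ 311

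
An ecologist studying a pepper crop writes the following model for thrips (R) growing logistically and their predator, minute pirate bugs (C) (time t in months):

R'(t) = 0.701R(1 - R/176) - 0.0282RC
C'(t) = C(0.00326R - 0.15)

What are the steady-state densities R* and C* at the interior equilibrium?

R* ≈ 46, C* ≈ 18.4

From dC/dt = 0 with C > 0: 0.00326R* = 0.15, so R* = 46.
Substitute into dR/dt = 0: 0.701(1 - 46/176) = 0.0282C*.
The bracket is 0.739, giving C* = 0.518/0.0282 = 18.4.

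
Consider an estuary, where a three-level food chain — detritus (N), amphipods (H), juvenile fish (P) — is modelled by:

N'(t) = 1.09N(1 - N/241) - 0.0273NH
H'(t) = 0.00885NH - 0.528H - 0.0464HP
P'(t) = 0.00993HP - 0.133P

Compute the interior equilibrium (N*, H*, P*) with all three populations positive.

From dP/dt = 0: 0.00993H* = 0.133, so H* = 13.4.
From dN/dt = 0: 1.09(1 - N*/241) = 0.0273·13.4, giving N* = 241·(1 - 0.335) = 160.
From dH/dt = 0: 0.00885·160 - 0.528 = 0.0464P*, so P* = 0.889/0.0464 = 19.2.

N* ≈ 160, H* ≈ 13.4, P* ≈ 19.2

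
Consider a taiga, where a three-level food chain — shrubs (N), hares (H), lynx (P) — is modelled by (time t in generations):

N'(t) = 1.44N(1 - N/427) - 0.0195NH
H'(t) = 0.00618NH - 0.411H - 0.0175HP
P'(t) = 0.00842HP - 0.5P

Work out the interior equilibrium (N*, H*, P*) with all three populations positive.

N* ≈ 83.6, H* ≈ 59.4, P* ≈ 6.05

From dP/dt = 0: 0.00842H* = 0.5, so H* = 59.4.
From dN/dt = 0: 1.44(1 - N*/427) = 0.0195·59.4, giving N* = 427·(1 - 0.804) = 83.6.
From dH/dt = 0: 0.00618·83.6 - 0.411 = 0.0175P*, so P* = 0.106/0.0175 = 6.05.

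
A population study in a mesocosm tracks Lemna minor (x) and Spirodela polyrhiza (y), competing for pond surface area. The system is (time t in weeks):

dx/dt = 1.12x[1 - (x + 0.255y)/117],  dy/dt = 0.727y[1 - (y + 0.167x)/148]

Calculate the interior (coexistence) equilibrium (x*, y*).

Setting both brackets to zero gives the nullclines x + 0.255y = 117 and 0.167x + y = 148.
Substituting y = 148 - 0.167x into the first: x(1 - 0.255·0.167) = 117 - 0.255·148.
So x* = 79.3/0.957 = 82.8, and then y* = 148 - 0.167·82.8 = 134.

x* ≈ 82.8, y* ≈ 134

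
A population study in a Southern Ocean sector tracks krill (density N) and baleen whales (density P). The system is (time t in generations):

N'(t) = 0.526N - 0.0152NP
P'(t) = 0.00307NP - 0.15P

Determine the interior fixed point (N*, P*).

Set dP/dt = 0 with P > 0: 0.00307N - 0.15 = 0, so N* = 0.15/0.00307 = 48.9.
Set dN/dt = 0 with N > 0: 0.526 - 0.0152P = 0, so P* = 0.526/0.0152 = 34.6.

N* ≈ 48.9, P* ≈ 34.6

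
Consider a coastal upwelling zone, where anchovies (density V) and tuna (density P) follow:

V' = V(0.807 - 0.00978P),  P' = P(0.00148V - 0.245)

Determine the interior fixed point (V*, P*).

Set dP/dt = 0 with P > 0: 0.00148V - 0.245 = 0, so V* = 0.245/0.00148 = 166.
Set dV/dt = 0 with V > 0: 0.807 - 0.00978P = 0, so P* = 0.807/0.00978 = 82.5.

V* ≈ 166, P* ≈ 82.5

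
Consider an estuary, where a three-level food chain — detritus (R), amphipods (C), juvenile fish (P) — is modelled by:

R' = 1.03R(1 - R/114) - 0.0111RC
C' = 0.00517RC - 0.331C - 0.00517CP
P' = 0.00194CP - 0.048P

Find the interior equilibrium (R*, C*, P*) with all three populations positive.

R* ≈ 83.6, C* ≈ 24.7, P* ≈ 19.6

From dP/dt = 0: 0.00194C* = 0.048, so C* = 24.7.
From dR/dt = 0: 1.03(1 - R*/114) = 0.0111·24.7, giving R* = 114·(1 - 0.267) = 83.6.
From dC/dt = 0: 0.00517·83.6 - 0.331 = 0.00517P*, so P* = 0.101/0.00517 = 19.6.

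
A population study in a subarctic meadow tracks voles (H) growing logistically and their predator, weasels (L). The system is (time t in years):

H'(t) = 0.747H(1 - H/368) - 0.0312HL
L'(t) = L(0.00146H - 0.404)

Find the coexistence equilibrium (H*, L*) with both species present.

From dL/dt = 0 with L > 0: 0.00146H* = 0.404, so H* = 277.
Substitute into dH/dt = 0: 0.747(1 - 277/368) = 0.0312L*.
The bracket is 0.248, giving L* = 0.185/0.0312 = 5.94.

H* ≈ 277, L* ≈ 5.94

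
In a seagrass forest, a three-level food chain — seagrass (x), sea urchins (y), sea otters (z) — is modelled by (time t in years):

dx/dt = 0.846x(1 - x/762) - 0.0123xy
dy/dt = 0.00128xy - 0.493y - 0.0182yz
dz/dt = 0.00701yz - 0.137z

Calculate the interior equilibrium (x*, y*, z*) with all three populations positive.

x* ≈ 545, y* ≈ 19.5, z* ≈ 11.3

From dz/dt = 0: 0.00701y* = 0.137, so y* = 19.5.
From dx/dt = 0: 0.846(1 - x*/762) = 0.0123·19.5, giving x* = 762·(1 - 0.284) = 545.
From dy/dt = 0: 0.00128·545 - 0.493 = 0.0182z*, so z* = 0.205/0.0182 = 11.3.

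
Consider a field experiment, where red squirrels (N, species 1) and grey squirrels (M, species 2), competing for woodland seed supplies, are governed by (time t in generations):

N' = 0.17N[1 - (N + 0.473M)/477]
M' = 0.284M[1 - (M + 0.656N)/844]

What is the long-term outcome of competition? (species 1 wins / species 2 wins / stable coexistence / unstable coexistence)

stable coexistence

Compare the nullcline intercepts: K1/α12 = 477/0.473 = 1010 > K2 = 844; K2/α21 = 844/0.656 = 1290 > K1 = 477.
Since both inequalities hold, each species can invade when rare, so the interior equilibrium is stable.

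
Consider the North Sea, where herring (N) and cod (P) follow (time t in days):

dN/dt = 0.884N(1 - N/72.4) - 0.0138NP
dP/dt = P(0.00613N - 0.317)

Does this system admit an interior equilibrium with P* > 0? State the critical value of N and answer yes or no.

The predator equation gives dP/dt > 0 only when N > 0.317/0.00613 = 51.7.
Without the predator, N → K = 72.4. Since 72.4 > 51.7, the predator can invade and persist.

Threshold N = 51.7; K > 51.7, so yes, the predator persists.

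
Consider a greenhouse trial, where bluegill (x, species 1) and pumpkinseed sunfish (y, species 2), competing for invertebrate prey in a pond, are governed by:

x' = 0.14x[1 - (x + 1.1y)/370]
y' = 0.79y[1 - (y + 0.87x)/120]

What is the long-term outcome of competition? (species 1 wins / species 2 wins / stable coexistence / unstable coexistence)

Compare the nullcline intercepts: K1/α12 = 370/1.1 = 336 > K2 = 120; K2/α21 = 120/0.87 = 138 < K1 = 370.
Since the inequalities point opposite ways, species 1 can invade but species 2 cannot.

species 1 excludes species 2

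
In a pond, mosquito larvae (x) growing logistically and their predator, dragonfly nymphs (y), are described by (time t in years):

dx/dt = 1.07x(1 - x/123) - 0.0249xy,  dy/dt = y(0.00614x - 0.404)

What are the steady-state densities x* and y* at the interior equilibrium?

x* ≈ 65.8, y* ≈ 20

From dy/dt = 0 with y > 0: 0.00614x* = 0.404, so x* = 65.8.
Substitute into dx/dt = 0: 1.07(1 - 65.8/123) = 0.0249y*.
The bracket is 0.465, giving y* = 0.498/0.0249 = 20.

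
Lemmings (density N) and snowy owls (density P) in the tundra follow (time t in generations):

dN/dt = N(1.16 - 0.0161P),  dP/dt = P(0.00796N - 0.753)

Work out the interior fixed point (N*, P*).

N* ≈ 94.6, P* ≈ 72

Set dP/dt = 0 with P > 0: 0.00796N - 0.753 = 0, so N* = 0.753/0.00796 = 94.6.
Set dN/dt = 0 with N > 0: 1.16 - 0.0161P = 0, so P* = 1.16/0.0161 = 72.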